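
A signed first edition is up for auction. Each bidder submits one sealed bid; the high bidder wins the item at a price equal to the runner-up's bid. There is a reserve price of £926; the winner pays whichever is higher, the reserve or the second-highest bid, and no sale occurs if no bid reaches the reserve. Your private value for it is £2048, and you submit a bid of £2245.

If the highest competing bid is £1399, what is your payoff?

£649

Your bid £2245 is the highest and exceeds the reserve.
Price = max(second-highest bid, reserve) = max(£1399, £926) = £1399.
Payoff = £2048 − £1399 = £649.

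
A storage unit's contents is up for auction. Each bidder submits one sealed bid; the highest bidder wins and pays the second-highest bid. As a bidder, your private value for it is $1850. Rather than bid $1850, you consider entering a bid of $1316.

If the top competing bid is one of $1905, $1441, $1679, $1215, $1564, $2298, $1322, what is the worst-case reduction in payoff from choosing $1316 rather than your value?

$1905: same outcome either way → loss $0.
$1441: truthful gives $409, deviation gives $0 → loss $409.
$1679: truthful gives $171, deviation gives $0 → loss $171.
$1215: same outcome either way → loss $0.
$1564: truthful gives $286, deviation gives $0 → loss $286.
$2298: same outcome either way → loss $0.
$1322: truthful gives $528, deviation gives $0 → loss $528.
Maximum loss: $528.

$528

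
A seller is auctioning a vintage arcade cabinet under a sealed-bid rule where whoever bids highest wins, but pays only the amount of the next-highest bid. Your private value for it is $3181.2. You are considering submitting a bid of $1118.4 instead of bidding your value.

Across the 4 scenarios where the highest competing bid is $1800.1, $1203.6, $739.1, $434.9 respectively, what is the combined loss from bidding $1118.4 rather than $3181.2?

$3358.7

The deviation costs you only when the competing bid falls strictly between $1118.4 and $3181.2; elsewhere both bids give the same outcome.
$1800.1: truthful payoff $1381.1, deviation payoff $0 → loss $1381.1.
$1203.6: truthful payoff $1977.6, deviation payoff $0 → loss $1977.6.
$739.1: outcomes coincide → loss $0.
$434.9: outcomes coincide → loss $0.
Total loss = $1381.1 + $1977.6 = $3358.7.
Because the price is fixed by the runner-up's bid, deviating from your value can only change a good outcome into a bad one — never the reverse.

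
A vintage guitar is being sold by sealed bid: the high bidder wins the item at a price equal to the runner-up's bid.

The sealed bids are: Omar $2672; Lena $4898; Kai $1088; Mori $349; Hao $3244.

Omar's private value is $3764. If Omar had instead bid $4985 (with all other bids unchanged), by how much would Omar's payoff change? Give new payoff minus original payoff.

−$1134

The highest bid among the other bidders is $4898; Omar's bid doesn't change that.
Original bid $2672: Omar is not highest (top rival bid is $4898); payoff $0.
Alternative bid $4985: Omar is highest, pays the top rival bid $4898; payoff $3764 − $4898 = −$1134.
Change in payoff = −$1134 − ($0) = −$1134.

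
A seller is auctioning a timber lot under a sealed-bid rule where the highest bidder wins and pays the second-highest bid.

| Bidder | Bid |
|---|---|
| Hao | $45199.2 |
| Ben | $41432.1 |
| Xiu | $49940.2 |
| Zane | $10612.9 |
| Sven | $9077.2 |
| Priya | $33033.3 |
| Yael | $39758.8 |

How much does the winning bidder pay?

Highest bid: Xiu at $49940.2, so Xiu wins.
Second-highest bid: Hao at $45199.2 — that is the price the winner pays.

$45199.2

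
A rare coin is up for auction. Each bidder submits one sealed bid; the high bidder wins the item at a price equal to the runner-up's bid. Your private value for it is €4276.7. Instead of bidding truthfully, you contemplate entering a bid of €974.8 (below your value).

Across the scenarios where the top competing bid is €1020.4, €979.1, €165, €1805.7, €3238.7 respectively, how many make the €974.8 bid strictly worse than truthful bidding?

The deviation hurts exactly when the highest competing bid lies strictly between €974.8 and €4276.7 — underbidding then forfeits a profitable win.
€1020.4: inside the interval → strictly worse (loss €3256.3).
€979.1: inside the interval → strictly worse (loss €3297.6).
€165: below both → same outcome either way.
€1805.7: inside the interval → strictly worse (loss €2471).
€3238.7: inside the interval → strictly worse (loss €1038).
Count: 4.

4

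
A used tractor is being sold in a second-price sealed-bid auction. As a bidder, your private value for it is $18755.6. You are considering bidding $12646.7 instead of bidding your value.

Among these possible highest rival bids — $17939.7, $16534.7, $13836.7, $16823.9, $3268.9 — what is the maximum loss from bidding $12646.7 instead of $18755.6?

$4918.9

$17939.7: truthful gives $815.9, deviation gives $0 → loss $815.9.
$16534.7: truthful gives $2220.9, deviation gives $0 → loss $2220.9.
$13836.7: truthful gives $4918.9, deviation gives $0 → loss $4918.9.
$16823.9: truthful gives $1931.7, deviation gives $0 → loss $1931.7.
$3268.9: same outcome either way → loss $0.
Maximum loss: $4918.9.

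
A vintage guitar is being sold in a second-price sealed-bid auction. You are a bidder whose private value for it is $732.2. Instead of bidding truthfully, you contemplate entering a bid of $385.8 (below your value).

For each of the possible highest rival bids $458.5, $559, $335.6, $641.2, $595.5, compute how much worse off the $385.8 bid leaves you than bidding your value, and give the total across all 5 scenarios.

$674.6

The deviation costs you only when the competing bid falls strictly between $385.8 and $732.2; elsewhere both bids give the same outcome.
$458.5: truthful payoff $273.7, deviation payoff $0 → loss $273.7.
$559: truthful payoff $173.2, deviation payoff $0 → loss $173.2.
$335.6: outcomes coincide → loss $0.
$641.2: truthful payoff $91, deviation payoff $0 → loss $91.
$595.5: truthful payoff $136.7, deviation payoff $0 → loss $136.7.
Total loss = $273.7 + $173.2 + $91 + $136.7 = $674.6.
Because the price is fixed by the runner-up's bid, deviating from your value can only change a good outcome into a bad one — never the reverse.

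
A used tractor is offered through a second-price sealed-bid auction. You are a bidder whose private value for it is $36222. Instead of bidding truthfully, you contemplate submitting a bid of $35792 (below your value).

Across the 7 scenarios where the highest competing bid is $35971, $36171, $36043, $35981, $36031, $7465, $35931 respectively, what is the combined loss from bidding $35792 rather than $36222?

$1204

The deviation costs you only when the competing bid falls strictly between $35792 and $36222; elsewhere both bids give the same outcome.
$35971: truthful payoff $251, deviation payoff $0 → loss $251.
$36171: truthful payoff $51, deviation payoff $0 → loss $51.
$36043: truthful payoff $179, deviation payoff $0 → loss $179.
$35981: truthful payoff $241, deviation payoff $0 → loss $241.
$36031: truthful payoff $191, deviation payoff $0 → loss $191.
$7465: outcomes coincide → loss $0.
$35931: truthful payoff $291, deviation payoff $0 → loss $291.
Total loss = $251 + $51 + $179 + $241 + $191 + $291 = $1204.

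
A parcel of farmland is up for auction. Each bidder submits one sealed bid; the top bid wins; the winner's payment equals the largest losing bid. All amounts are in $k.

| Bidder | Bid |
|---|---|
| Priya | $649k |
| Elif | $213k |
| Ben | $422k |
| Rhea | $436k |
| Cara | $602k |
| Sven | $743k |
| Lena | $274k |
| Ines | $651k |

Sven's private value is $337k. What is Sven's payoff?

−$314k

Highest bid: Sven at $743k, so Sven wins.
Second-highest bid: Ines at $651k — that is the price the winner pays.
Sven's payoff = value − price = $337k − $651k = −$314k.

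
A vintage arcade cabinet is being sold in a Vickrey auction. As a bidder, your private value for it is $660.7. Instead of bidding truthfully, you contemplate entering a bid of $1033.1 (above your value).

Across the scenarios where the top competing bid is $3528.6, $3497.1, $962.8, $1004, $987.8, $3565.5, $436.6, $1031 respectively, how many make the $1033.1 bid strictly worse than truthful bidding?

The deviation hurts exactly when the highest competing bid lies strictly between $660.7 and $1033.1 — overbidding then wins at a price above your value.
$3528.6: above both → same outcome either way.
$3497.1: above both → same outcome either way.
$962.8: inside the interval → strictly worse (loss $302.1).
$1004: inside the interval → strictly worse (loss $343.3).
$987.8: inside the interval → strictly worse (loss $327.1).
$3565.5: above both → same outcome either way.
$436.6: below both → same outcome either way.
$1031: inside the interval → strictly worse (loss $370.3).
Count: 4.

4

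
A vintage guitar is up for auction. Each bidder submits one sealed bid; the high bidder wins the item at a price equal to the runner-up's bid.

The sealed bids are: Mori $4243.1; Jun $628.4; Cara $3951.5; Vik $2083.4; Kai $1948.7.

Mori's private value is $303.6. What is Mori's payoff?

−$3647.9

Highest bid: Mori at $4243.1, so Mori wins.
Second-highest bid: Cara at $3951.5 — that is the price the winner pays.
Mori's payoff = value − price = $303.6 − $3951.5 = −$3647.9.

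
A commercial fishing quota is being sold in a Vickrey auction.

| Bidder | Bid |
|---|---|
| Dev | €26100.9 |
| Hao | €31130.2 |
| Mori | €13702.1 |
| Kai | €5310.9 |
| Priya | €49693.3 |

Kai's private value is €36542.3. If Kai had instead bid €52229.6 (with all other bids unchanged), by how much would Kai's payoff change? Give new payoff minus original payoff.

The highest bid among the other bidders is €49693.3; Kai's bid doesn't change that.
Original bid €5310.9: Kai is not highest (top rival bid is €49693.3); payoff €0.
Alternative bid €52229.6: Kai is highest, pays the top rival bid €49693.3; payoff €36542.3 − €49693.3 = −€13151.
Change in payoff = −€13151 − (€0) = −€13151.

−€13151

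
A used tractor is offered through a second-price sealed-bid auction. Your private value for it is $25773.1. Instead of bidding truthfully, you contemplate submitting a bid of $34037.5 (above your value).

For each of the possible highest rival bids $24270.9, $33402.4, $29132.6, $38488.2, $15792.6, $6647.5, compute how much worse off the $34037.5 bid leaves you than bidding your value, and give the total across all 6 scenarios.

$10988.8

The deviation costs you only when the competing bid falls strictly between $25773.1 and $34037.5; elsewhere both bids give the same outcome.
$24270.9: outcomes coincide → loss $0.
$33402.4: truthful payoff $0, deviation payoff −$7629.3 → loss $7629.3.
$29132.6: truthful payoff $0, deviation payoff −$3359.5 → loss $3359.5.
$38488.2: outcomes coincide → loss $0.
$15792.6: outcomes coincide → loss $0.
$6647.5: outcomes coincide → loss $0.
Total loss = $7629.3 + $3359.5 = $10988.8.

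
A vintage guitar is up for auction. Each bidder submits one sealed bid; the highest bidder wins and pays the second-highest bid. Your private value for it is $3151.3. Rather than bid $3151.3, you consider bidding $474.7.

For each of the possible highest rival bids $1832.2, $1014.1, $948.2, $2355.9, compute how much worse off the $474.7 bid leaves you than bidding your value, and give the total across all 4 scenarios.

The deviation costs you only when the competing bid falls strictly between $474.7 and $3151.3; elsewhere both bids give the same outcome.
$1832.2: truthful payoff $1319.1, deviation payoff $0 → loss $1319.1.
$1014.1: truthful payoff $2137.2, deviation payoff $0 → loss $2137.2.
$948.2: truthful payoff $2203.1, deviation payoff $0 → loss $2203.1.
$2355.9: truthful payoff $795.4, deviation payoff $0 → loss $795.4.
Total loss = $1319.1 + $2137.2 + $2203.1 + $795.4 = $6454.8.

$6454.8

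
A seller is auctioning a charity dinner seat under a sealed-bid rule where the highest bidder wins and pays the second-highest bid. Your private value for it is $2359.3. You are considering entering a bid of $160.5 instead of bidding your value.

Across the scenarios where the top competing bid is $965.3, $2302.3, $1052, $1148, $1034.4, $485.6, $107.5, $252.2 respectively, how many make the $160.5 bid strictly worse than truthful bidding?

7

The deviation hurts exactly when the highest competing bid lies strictly between $160.5 and $2359.3 — underbidding then forfeits a profitable win.
$965.3: inside the interval → strictly worse (loss $1394).
$2302.3: inside the interval → strictly worse (loss $57).
$1052: inside the interval → strictly worse (loss $1307.3).
$1148: inside the interval → strictly worse (loss $1211.3).
$1034.4: inside the interval → strictly worse (loss $1324.9).
$485.6: inside the interval → strictly worse (loss $1873.7).
$107.5: below both → same outcome either way.
$252.2: inside the interval → strictly worse (loss $2107.1).
Count: 7.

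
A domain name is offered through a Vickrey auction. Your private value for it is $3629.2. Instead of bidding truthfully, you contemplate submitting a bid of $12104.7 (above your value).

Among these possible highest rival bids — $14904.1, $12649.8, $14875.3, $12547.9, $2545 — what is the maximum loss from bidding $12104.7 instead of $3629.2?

$14904.1: same outcome either way → loss $0.
$12649.8: same outcome either way → loss $0.
$14875.3: same outcome either way → loss $0.
$12547.9: same outcome either way → loss $0.
$2545: same outcome either way → loss $0.
Maximum loss: $0.

$0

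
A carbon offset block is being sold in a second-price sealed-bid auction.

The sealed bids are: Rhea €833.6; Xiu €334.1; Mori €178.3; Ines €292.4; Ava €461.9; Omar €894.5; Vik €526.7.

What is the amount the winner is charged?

€833.6

Highest bid: Omar at €894.5, so Omar wins.
Second-highest bid: Rhea at €833.6 — that is the price the winner pays.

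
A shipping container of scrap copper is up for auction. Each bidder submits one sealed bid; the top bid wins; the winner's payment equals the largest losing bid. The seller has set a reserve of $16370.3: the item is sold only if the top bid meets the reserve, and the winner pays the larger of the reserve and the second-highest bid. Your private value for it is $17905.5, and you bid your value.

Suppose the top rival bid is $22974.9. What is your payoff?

$0

Your bid $17905.5 is below the highest competing bid $22974.9, so you lose. Payoff $0.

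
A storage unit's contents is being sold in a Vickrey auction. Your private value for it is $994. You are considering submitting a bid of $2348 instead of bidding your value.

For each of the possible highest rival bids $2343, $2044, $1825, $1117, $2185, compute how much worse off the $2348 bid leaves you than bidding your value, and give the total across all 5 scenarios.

$4544

The deviation costs you only when the competing bid falls strictly between $994 and $2348; elsewhere both bids give the same outcome.
$2343: truthful payoff $0, deviation payoff −$1349 → loss $1349.
$2044: truthful payoff $0, deviation payoff −$1050 → loss $1050.
$1825: truthful payoff $0, deviation payoff −$831 → loss $831.
$1117: truthful payoff $0, deviation payoff −$123 → loss $123.
$2185: truthful payoff $0, deviation payoff −$1191 → loss $1191.
Total loss = $1349 + $1050 + $831 + $123 + $1191 = $4544.
Because the price is fixed by the runner-up's bid, deviating from your value can only change a good outcome into a bad one — never the reverse.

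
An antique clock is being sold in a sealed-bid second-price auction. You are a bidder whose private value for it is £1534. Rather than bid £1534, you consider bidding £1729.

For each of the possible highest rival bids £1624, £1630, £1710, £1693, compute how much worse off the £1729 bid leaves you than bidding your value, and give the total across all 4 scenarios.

The deviation costs you only when the competing bid falls strictly between £1534 and £1729; elsewhere both bids give the same outcome.
£1624: truthful payoff £0, deviation payoff −£90 → loss £90.
£1630: truthful payoff £0, deviation payoff −£96 → loss £96.
£1710: truthful payoff £0, deviation payoff −£176 → loss £176.
£1693: truthful payoff £0, deviation payoff −£159 → loss £159.
Total loss = £90 + £96 + £176 + £159 = £521.

£521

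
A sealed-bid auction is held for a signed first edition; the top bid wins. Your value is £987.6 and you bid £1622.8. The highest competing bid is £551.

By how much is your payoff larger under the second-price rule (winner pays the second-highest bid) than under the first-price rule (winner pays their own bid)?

You have the highest bid, so you win under either rule.
Second-price: pay £551 → payoff £436.6.
First-price: pay your own bid £1622.8 → payoff −£635.2.
Difference = £436.6 − (−£635.2) = £1071.8.

£1071.8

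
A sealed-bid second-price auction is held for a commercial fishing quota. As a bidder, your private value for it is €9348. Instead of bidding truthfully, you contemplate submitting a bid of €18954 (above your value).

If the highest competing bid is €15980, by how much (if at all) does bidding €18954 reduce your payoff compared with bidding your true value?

€6632

Bidding your value €9348: you lose (since €9348 < €15980). Payoff €0.
Bidding €18954: you win and pay €15980. Payoff €9348 − €15980 = −€6632.
The competing bid €15980 lies between your value and your inflated bid, so overbidding wins an item priced above your value.
Loss from deviating = €0 − (−€6632) = €6632.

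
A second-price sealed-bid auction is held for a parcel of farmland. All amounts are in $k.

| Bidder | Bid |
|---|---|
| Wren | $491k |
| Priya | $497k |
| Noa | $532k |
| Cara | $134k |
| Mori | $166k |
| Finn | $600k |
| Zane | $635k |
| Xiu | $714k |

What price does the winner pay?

Highest bid: Xiu at $714k, so Xiu wins.
Second-highest bid: Zane at $635k — that is the price the winner pays.

$635k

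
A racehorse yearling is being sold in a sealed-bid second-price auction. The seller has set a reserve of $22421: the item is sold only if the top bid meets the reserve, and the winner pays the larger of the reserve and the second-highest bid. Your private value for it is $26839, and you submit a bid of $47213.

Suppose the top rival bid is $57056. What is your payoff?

Your bid $47213 is below the highest competing bid $57056, so you lose. Payoff $0.

$0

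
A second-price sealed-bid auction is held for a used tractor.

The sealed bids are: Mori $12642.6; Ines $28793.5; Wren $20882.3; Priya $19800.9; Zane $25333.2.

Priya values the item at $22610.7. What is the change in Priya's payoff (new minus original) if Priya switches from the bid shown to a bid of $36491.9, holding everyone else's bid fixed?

−$6182.8

The highest bid among the other bidders is $28793.5; Priya's bid doesn't change that.
Original bid $19800.9: Priya is not highest (top rival bid is $28793.5); payoff $0.
Alternative bid $36491.9: Priya is highest, pays the top rival bid $28793.5; payoff $22610.7 − $28793.5 = −$6182.8.
Change in payoff = −$6182.8 − ($0) = −$6182.8.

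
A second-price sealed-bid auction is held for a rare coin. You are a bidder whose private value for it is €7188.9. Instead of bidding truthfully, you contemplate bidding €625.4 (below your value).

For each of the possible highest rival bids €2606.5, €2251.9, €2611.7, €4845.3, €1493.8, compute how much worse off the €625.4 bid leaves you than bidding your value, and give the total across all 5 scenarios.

€22135.3

The deviation costs you only when the competing bid falls strictly between €625.4 and €7188.9; elsewhere both bids give the same outcome.
€2606.5: truthful payoff €4582.4, deviation payoff €0 → loss €4582.4.
€2251.9: truthful payoff €4937, deviation payoff €0 → loss €4937.
€2611.7: truthful payoff €4577.2, deviation payoff €0 → loss €4577.2.
€4845.3: truthful payoff €2343.6, deviation payoff €0 → loss €2343.6.
€1493.8: truthful payoff €5695.1, deviation payoff €0 → loss €5695.1.
Total loss = €4582.4 + €4937 + €4577.2 + €2343.6 + €5695.1 = €22135.3.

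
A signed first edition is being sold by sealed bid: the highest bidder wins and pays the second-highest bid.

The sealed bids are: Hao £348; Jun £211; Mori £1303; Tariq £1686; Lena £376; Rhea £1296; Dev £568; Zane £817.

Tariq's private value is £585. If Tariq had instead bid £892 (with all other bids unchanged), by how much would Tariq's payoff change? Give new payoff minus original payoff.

The highest bid among the other bidders is £1303; Tariq's bid doesn't change that.
Original bid £1686: Tariq is highest, pays the top rival bid £1303; payoff £585 − £1303 = −£718.
Alternative bid £892: Tariq is not highest (top rival bid is £1303); payoff £0.
Change in payoff = £0 − (−£718) = £718.

£718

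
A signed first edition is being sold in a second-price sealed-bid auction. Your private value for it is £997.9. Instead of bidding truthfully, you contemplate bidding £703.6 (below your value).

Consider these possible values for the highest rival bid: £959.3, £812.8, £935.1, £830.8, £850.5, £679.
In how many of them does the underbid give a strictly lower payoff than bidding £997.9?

The deviation hurts exactly when the highest competing bid lies strictly between £703.6 and £997.9 — underbidding then forfeits a profitable win.
£959.3: inside the interval → strictly worse (loss £38.6).
£812.8: inside the interval → strictly worse (loss £185.1).
£935.1: inside the interval → strictly worse (loss £62.8).
£830.8: inside the interval → strictly worse (loss £167.1).
£850.5: inside the interval → strictly worse (loss £147.4).
£679: below both → same outcome either way.
Count: 5.

5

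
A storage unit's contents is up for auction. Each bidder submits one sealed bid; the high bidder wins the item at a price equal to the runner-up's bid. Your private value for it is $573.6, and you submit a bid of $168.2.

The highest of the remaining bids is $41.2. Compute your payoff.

Your bid $168.2 exceeds the highest competing bid $41.2, so you win.
In a second-price auction the winner pays the second-highest bid, $41.2.
Payoff = value − price = $573.6 − $41.2 = $532.4.

$532.4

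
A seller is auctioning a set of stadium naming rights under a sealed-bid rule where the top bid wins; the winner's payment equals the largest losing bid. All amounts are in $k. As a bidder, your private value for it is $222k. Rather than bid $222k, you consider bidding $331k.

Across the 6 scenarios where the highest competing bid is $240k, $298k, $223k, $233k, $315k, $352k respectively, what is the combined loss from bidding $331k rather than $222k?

$199k

The deviation costs you only when the competing bid falls strictly between $222k and $331k; elsewhere both bids give the same outcome.
$240k: truthful payoff $0k, deviation payoff −$18k → loss $18k.
$298k: truthful payoff $0k, deviation payoff −$76k → loss $76k.
$223k: truthful payoff $0k, deviation payoff −$1k → loss $1k.
$233k: truthful payoff $0k, deviation payoff −$11k → loss $11k.
$315k: truthful payoff $0k, deviation payoff −$93k → loss $93k.
$352k: outcomes coincide → loss $0k.
Total loss = $18k + $76k + $1k + $11k + $93k = $199k.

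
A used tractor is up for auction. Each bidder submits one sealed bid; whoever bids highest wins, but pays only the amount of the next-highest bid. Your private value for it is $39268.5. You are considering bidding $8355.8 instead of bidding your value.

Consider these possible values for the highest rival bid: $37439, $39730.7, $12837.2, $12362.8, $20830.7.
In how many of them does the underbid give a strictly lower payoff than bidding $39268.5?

The deviation hurts exactly when the highest competing bid lies strictly between $8355.8 and $39268.5 — underbidding then forfeits a profitable win.
$37439: inside the interval → strictly worse (loss $1829.5).
$39730.7: above both → same outcome either way.
$12837.2: inside the interval → strictly worse (loss $26431.3).
$12362.8: inside the interval → strictly worse (loss $26905.7).
$20830.7: inside the interval → strictly worse (loss $18437.8).
Count: 4.

4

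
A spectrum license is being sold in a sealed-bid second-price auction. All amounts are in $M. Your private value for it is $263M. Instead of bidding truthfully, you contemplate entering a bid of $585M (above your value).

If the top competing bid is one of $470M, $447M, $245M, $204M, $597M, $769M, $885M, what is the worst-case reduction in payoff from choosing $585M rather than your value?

$207M

$470M: truthful gives $0M, deviation gives −$207M → loss $207M.
$447M: truthful gives $0M, deviation gives −$184M → loss $184M.
$245M: same outcome either way → loss $0M.
$204M: same outcome either way → loss $0M.
$597M: same outcome either way → loss $0M.
$769M: same outcome either way → loss $0M.
$885M: same outcome either way → loss $0M.
Maximum loss: $207M.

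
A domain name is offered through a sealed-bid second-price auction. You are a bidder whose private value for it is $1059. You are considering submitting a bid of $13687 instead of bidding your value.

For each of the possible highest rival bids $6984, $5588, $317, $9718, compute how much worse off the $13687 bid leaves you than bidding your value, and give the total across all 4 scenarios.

The deviation costs you only when the competing bid falls strictly between $1059 and $13687; elsewhere both bids give the same outcome.
$6984: truthful payoff $0, deviation payoff −$5925 → loss $5925.
$5588: truthful payoff $0, deviation payoff −$4529 → loss $4529.
$317: outcomes coincide → loss $0.
$9718: truthful payoff $0, deviation payoff −$8659 → loss $8659.
Total loss = $5925 + $4529 + $8659 = $19113.
In a second-price auction your bid sets only whether you win, not what you pay, so bidding your true value is weakly dominant.

$19113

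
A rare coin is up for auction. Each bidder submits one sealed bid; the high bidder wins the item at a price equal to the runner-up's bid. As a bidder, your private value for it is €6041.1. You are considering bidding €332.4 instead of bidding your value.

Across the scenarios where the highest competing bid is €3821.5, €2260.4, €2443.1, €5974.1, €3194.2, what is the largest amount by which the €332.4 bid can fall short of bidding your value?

€3821.5: truthful gives €2219.6, deviation gives €0 → loss €2219.6.
€2260.4: truthful gives €3780.7, deviation gives €0 → loss €3780.7.
€2443.1: truthful gives €3598, deviation gives €0 → loss €3598.
€5974.1: truthful gives €67, deviation gives €0 → loss €67.
€3194.2: truthful gives €2846.9, deviation gives €0 → loss €2846.9.
Maximum loss: €3780.7.

€3780.7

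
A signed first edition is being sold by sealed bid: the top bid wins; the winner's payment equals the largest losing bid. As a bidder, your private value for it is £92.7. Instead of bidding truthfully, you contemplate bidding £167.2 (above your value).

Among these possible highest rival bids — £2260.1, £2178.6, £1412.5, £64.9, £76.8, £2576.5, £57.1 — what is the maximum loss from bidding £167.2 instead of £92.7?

£0

£2260.1: same outcome either way → loss £0.
£2178.6: same outcome either way → loss £0.
£1412.5: same outcome either way → loss £0.
£64.9: same outcome either way → loss £0.
£76.8: same outcome either way → loss £0.
£2576.5: same outcome either way → loss £0.
£57.1: same outcome either way → loss £0.
Maximum loss: £0.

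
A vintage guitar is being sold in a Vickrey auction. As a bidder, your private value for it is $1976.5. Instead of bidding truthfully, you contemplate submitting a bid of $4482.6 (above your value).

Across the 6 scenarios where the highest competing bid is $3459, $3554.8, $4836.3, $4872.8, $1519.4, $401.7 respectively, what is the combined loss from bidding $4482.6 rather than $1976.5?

$3060.8

The deviation costs you only when the competing bid falls strictly between $1976.5 and $4482.6; elsewhere both bids give the same outcome.
$3459: truthful payoff $0, deviation payoff −$1482.5 → loss $1482.5.
$3554.8: truthful payoff $0, deviation payoff −$1578.3 → loss $1578.3.
$4836.3: outcomes coincide → loss $0.
$4872.8: outcomes coincide → loss $0.
$1519.4: outcomes coincide → loss $0.
$401.7: outcomes coincide → loss $0.
Total loss = $1482.5 + $1578.3 = $3060.8.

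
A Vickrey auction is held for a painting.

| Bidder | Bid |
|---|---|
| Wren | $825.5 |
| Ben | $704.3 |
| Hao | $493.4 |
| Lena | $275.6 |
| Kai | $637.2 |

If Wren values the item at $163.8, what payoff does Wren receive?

Highest bid: Wren at $825.5, so Wren wins.
Second-highest bid: Ben at $704.3 — that is the price the winner pays.
Wren's payoff = value − price = $163.8 − $704.3 = −$540.5.

−$540.5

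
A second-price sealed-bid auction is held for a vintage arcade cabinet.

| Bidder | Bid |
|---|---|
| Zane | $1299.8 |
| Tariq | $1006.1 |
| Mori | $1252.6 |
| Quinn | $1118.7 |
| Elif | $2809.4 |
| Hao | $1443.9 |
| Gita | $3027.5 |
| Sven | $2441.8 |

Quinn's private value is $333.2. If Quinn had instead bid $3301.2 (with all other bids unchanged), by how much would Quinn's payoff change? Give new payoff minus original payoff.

The highest bid among the other bidders is $3027.5; Quinn's bid doesn't change that.
Original bid $1118.7: Quinn is not highest (top rival bid is $3027.5); payoff $0.
Alternative bid $3301.2: Quinn is highest, pays the top rival bid $3027.5; payoff $333.2 − $3027.5 = −$2694.3.
Change in payoff = −$2694.3 − ($0) = −$2694.3.

−$2694.3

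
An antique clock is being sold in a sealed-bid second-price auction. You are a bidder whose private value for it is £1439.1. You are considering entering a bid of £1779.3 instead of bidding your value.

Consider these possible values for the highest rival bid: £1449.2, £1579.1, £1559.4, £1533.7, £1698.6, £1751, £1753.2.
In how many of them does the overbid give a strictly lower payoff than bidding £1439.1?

7

The deviation hurts exactly when the highest competing bid lies strictly between £1439.1 and £1779.3 — overbidding then wins at a price above your value.
£1449.2: inside the interval → strictly worse (loss £10.1).
£1579.1: inside the interval → strictly worse (loss £140).
£1559.4: inside the interval → strictly worse (loss £120.3).
£1533.7: inside the interval → strictly worse (loss £94.6).
£1698.6: inside the interval → strictly worse (loss £259.5).
£1751: inside the interval → strictly worse (loss £311.9).
£1753.2: inside the interval → strictly worse (loss £314.1).
Count: 7.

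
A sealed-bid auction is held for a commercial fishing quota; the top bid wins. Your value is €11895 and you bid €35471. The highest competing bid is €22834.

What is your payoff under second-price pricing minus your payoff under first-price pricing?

You have the highest bid, so you win under either rule.
Second-price: pay €22834 → payoff −€10939.
First-price: pay your own bid €35471 → payoff −€23576.
Difference = −€10939 − (−€23576) = €12637.

€12637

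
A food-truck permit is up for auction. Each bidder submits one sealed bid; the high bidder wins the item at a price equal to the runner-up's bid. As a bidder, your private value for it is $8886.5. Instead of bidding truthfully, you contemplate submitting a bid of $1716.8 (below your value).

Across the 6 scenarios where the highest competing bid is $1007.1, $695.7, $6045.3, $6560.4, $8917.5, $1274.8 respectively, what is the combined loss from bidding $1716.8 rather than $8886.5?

$5167.3

The deviation costs you only when the competing bid falls strictly between $1716.8 and $8886.5; elsewhere both bids give the same outcome.
$1007.1: outcomes coincide → loss $0.
$695.7: outcomes coincide → loss $0.
$6045.3: truthful payoff $2841.2, deviation payoff $0 → loss $2841.2.
$6560.4: truthful payoff $2326.1, deviation payoff $0 → loss $2326.1.
$8917.5: outcomes coincide → loss $0.
$1274.8: outcomes coincide → loss $0.
Total loss = $2841.2 + $2326.1 = $5167.3.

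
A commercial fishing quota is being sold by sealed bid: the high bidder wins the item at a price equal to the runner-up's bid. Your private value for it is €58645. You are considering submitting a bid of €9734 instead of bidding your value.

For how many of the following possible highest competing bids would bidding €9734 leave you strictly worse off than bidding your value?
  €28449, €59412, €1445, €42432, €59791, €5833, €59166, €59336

2

The deviation hurts exactly when the highest competing bid lies strictly between €9734 and €58645 — underbidding then forfeits a profitable win.
€28449: inside the interval → strictly worse (loss €30196).
€59412: above both → same outcome either way.
€1445: below both → same outcome either way.
€42432: inside the interval → strictly worse (loss €16213).
€59791: above both → same outcome either way.
€5833: below both → same outcome either way.
€59166: above both → same outcome either way.
€59336: above both → same outcome either way.
Count: 2.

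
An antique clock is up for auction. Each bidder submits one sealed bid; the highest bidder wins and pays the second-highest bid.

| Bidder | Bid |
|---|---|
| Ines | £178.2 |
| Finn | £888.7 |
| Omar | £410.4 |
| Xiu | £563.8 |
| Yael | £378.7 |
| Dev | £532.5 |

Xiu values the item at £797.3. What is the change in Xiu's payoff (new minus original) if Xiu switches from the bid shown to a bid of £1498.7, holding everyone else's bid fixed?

−£91.4

The highest bid among the other bidders is £888.7; Xiu's bid doesn't change that.
Original bid £563.8: Xiu is not highest (top rival bid is £888.7); payoff £0.
Alternative bid £1498.7: Xiu is highest, pays the top rival bid £888.7; payoff £797.3 − £888.7 = −£91.4.
Change in payoff = −£91.4 − (£0) = −£91.4.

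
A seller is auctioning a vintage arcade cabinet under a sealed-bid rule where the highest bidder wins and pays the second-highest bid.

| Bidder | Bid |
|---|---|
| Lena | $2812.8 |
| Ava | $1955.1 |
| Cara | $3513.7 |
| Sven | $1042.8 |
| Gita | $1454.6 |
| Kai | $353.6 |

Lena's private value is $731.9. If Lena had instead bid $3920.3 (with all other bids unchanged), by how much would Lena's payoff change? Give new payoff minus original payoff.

−$2781.8

The highest bid among the other bidders is $3513.7; Lena's bid doesn't change that.
Original bid $2812.8: Lena is not highest (top rival bid is $3513.7); payoff $0.
Alternative bid $3920.3: Lena is highest, pays the top rival bid $3513.7; payoff $731.9 − $3513.7 = −$2781.8.
Change in payoff = −$2781.8 − ($0) = −$2781.8.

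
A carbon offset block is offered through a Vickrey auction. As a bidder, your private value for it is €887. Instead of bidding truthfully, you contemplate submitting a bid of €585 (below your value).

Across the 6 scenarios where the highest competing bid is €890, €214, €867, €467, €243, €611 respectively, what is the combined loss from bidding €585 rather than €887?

€296

The deviation costs you only when the competing bid falls strictly between €585 and €887; elsewhere both bids give the same outcome.
€890: outcomes coincide → loss €0.
€214: outcomes coincide → loss €0.
€867: truthful payoff €20, deviation payoff €0 → loss €20.
€467: outcomes coincide → loss €0.
€243: outcomes coincide → loss €0.
€611: truthful payoff €276, deviation payoff €0 → loss €276.
Total loss = €20 + €276 = €296.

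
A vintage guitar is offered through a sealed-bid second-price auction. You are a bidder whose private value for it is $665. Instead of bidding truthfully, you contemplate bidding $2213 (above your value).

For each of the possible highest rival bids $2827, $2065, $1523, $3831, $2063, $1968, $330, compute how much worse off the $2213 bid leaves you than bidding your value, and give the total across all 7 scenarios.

$4959

The deviation costs you only when the competing bid falls strictly between $665 and $2213; elsewhere both bids give the same outcome.
$2827: outcomes coincide → loss $0.
$2065: truthful payoff $0, deviation payoff −$1400 → loss $1400.
$1523: truthful payoff $0, deviation payoff −$858 → loss $858.
$3831: outcomes coincide → loss $0.
$2063: truthful payoff $0, deviation payoff −$1398 → loss $1398.
$1968: truthful payoff $0, deviation payoff −$1303 → loss $1303.
$330: outcomes coincide → loss $0.
Total loss = $1400 + $858 + $1398 + $1303 = $4959.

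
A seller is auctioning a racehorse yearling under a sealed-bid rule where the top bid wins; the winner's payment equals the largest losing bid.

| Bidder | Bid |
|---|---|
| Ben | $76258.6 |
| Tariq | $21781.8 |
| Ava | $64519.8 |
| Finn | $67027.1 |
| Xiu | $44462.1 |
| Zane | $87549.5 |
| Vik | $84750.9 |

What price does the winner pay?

$84750.9

Highest bid: Zane at $87549.5, so Zane wins.
Second-highest bid: Vik at $84750.9 — that is the price the winner pays.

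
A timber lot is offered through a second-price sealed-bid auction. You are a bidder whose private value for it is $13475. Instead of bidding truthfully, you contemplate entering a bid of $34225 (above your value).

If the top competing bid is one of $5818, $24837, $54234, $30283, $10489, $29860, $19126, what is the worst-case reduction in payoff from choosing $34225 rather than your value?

$5818: same outcome either way → loss $0.
$24837: truthful gives $0, deviation gives −$11362 → loss $11362.
$54234: same outcome either way → loss $0.
$30283: truthful gives $0, deviation gives −$16808 → loss $16808.
$10489: same outcome either way → loss $0.
$29860: truthful gives $0, deviation gives −$16385 → loss $16385.
$19126: truthful gives $0, deviation gives −$5651 → loss $5651.
Maximum loss: $16808.

$16808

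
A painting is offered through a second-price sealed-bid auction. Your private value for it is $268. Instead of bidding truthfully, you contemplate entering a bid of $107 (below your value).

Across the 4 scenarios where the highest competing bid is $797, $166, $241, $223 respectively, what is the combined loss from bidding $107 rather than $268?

The deviation costs you only when the competing bid falls strictly between $107 and $268; elsewhere both bids give the same outcome.
$797: outcomes coincide → loss $0.
$166: truthful payoff $102, deviation payoff $0 → loss $102.
$241: truthful payoff $27, deviation payoff $0 → loss $27.
$223: truthful payoff $45, deviation payoff $0 → loss $45.
Total loss = $102 + $27 + $45 = $174.
Truthful bidding weakly dominates here: raising your bid can only win items priced above your value, and lowering it can only forfeit items priced below.

$174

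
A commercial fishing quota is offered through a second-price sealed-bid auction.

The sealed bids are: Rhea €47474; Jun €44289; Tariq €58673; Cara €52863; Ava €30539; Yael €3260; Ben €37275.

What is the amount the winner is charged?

Highest bid: Tariq at €58673, so Tariq wins.
Second-highest bid: Cara at €52863 — that is the price the winner pays.

€52863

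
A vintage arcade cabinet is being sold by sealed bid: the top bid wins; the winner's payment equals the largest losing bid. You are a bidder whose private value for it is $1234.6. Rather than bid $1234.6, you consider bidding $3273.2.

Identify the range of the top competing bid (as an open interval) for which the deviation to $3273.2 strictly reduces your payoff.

($1234.6, $3273.2)

If the competing bid is below $1234.6, both bids win at the same price — no difference.
If it is above $3273.2, both bids lose — no difference.
If it lies strictly between $1234.6 and $3273.2, bidding your value loses (payoff 0) while bidding $3273.2 wins at a price above your value (payoff negative).
So the deviation strictly hurts on the open interval ($1234.6, $3273.2).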